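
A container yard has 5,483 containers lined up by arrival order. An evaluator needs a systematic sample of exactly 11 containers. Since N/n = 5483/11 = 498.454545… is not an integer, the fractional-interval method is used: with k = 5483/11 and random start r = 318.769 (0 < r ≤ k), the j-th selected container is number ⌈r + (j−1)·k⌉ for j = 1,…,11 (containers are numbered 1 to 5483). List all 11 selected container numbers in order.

j=1: r + 0k = 318.769 → ⌈·⌉ = 319
j=2: r + 1k = 817.223545… → ⌈·⌉ = 818
j=3: r + 2k = 1315.678090… → ⌈·⌉ = 1316
j=4: r + 3k = 1814.132636… → ⌈·⌉ = 1815
j=5: r + 4k = 2312.587181… → ⌈·⌉ = 2313
j=6: r + 5k = 2811.041727… → ⌈·⌉ = 2812
j=7: r + 6k = 3309.496272… → ⌈·⌉ = 3310
j=8: r + 7k = 3807.950818… → ⌈·⌉ = 3808
j=9: r + 8k = 4306.405363… → ⌈·⌉ = 4307
j=10: r + 9k = 4804.859909… → ⌈·⌉ = 4805
j=11: r + 10k = 5303.314454… → ⌈·⌉ = 5304

319, 818, 1316, 1815, 2313, 2812, 3310, 3808, 4307, 4805, 5304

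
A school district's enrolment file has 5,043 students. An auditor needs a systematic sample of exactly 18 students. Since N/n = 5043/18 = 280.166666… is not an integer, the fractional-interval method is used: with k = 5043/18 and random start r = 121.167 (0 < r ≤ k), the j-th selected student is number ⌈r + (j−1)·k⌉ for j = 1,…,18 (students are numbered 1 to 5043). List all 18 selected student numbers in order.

122, 402, 682, 962, 1242, 1523, 1803, 2083, 2363, 2643, 2923, 3204, 3484, 3764, 4044, 4324, 4604, 4885

j=1: r + 0k = 121.167 → ⌈·⌉ = 122
j=2: r + 1k = 401.333666… → ⌈·⌉ = 402
j=3: r + 2k = 681.500333… → ⌈·⌉ = 682
j=4: r + 3k = 961.667 → ⌈·⌉ = 962
j=5: r + 4k = 1241.833666… → ⌈·⌉ = 1242
j=6: r + 5k = 1522.000333… → ⌈·⌉ = 1523
j=7: r + 6k = 1802.167 → ⌈·⌉ = 1803
j=8: r + 7k = 2082.333666… → ⌈·⌉ = 2083
j=9: r + 8k = 2362.500333… → ⌈·⌉ = 2363
j=10: r + 9k = 2642.667 → ⌈·⌉ = 2643
j=11: r + 10k = 2922.833666… → ⌈·⌉ = 2923
j=12: r + 11k = 3203.000333… → ⌈·⌉ = 3204
j=13: r + 12k = 3483.167 → ⌈·⌉ = 3484
j=14: r + 13k = 3763.333666… → ⌈·⌉ = 3764
j=15: r + 14k = 4043.500333… → ⌈·⌉ = 4044
j=16: r + 15k = 4323.667 → ⌈·⌉ = 4324
j=17: r + 16k = 4603.833666… → ⌈·⌉ = 4604
j=18: r + 17k = 4884.000333… → ⌈·⌉ = 4885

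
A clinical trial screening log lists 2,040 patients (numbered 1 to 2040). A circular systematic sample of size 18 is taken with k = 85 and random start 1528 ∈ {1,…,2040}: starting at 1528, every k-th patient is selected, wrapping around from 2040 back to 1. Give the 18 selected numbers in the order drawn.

Selection 1: 1528
Selection 2: 1528 + 85 = 1613
Selection 3: 1613 + 85 = 1698
Selection 4: 1698 + 85 = 1783
Selection 5: 1783 + 85 = 1868
Selection 6: 1868 + 85 = 1953
Selection 7: 1953 + 85 = 2038
Selection 8: 2038 + 85 = 2123 → 2123 − 2040 = 83
Selection 9: 83 + 85 = 168
Selection 10: 168 + 85 = 253
Selection 11: 253 + 85 = 338
Selection 12: 338 + 85 = 423
Selection 13: 423 + 85 = 508
Selection 14: 508 + 85 = 593
Selection 15: 593 + 85 = 678
Selection 16: 678 + 85 = 763
Selection 17: 763 + 85 = 848
Selection 18: 848 + 85 = 933

1528, 1613, 1698, 1783, 1868, 1953, 2038, 83, 168, 253, 338, 423, 508, 593, 678, 763, 848, 933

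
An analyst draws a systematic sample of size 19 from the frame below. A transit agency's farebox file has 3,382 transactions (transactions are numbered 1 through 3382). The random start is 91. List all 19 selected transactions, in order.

k = N/n = 3382/19 = 178
transaction 1: 91
transaction 2: 91 + 178 = 269
transaction 3: 269 + 178 = 447
transaction 4: 447 + 178 = 625
transaction 5: 625 + 178 = 803
transaction 6: 803 + 178 = 981
transaction 7: 981 + 178 = 1159
transaction 8: 1159 + 178 = 1337
transaction 9: 1337 + 178 = 1515
transaction 10: 1515 + 178 = 1693
transaction 11: 1693 + 178 = 1871
transaction 12: 1871 + 178 = 2049
transaction 13: 2049 + 178 = 2227
transaction 14: 2227 + 178 = 2405
transaction 15: 2405 + 178 = 2583
transaction 16: 2583 + 178 = 2761
transaction 17: 2761 + 178 = 2939
transaction 18: 2939 + 178 = 3117
transaction 19: 3117 + 178 = 3295

91, 269, 447, 625, 803, 981, 1159, 1337, 1515, 1693, 1871, 2049, 2227, 2405, 2583, 2761, 2939, 3117, 3295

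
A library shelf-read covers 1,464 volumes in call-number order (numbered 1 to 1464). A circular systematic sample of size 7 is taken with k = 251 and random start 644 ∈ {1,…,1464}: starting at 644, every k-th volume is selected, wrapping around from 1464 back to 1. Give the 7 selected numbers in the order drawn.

Selection 1: 644
Selection 2: 644 + 251 = 895
Selection 3: 895 + 251 = 1146
Selection 4: 1146 + 251 = 1397
Selection 5: 1397 + 251 = 1648 → 1648 − 1464 = 184
Selection 6: 184 + 251 = 435
Selection 7: 435 + 251 = 686

644, 895, 1146, 1397, 184, 435, 686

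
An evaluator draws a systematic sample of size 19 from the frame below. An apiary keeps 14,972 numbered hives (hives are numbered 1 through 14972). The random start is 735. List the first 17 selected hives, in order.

735, 1523, 2311, 3099, 3887, 4675, 5463, 6251, 7039, 7827, 8615, 9403, 10191, 10979, 11767, 12555, 13343

k = N/n = 14972/19 = 788
hive 1: 735
hive 2: 735 + 788 = 1523
hive 3: 1523 + 788 = 2311
hive 4: 2311 + 788 = 3099
hive 5: 3099 + 788 = 3887
hive 6: 3887 + 788 = 4675
hive 7: 4675 + 788 = 5463
hive 8: 5463 + 788 = 6251
hive 9: 6251 + 788 = 7039
hive 10: 7039 + 788 = 7827
hive 11: 7827 + 788 = 8615
hive 12: 8615 + 788 = 9403
hive 13: 9403 + 788 = 10191
hive 14: 10191 + 788 = 10979
hive 15: 10979 + 788 = 11767
hive 16: 11767 + 788 = 12555
hive 17: 12555 + 788 = 13343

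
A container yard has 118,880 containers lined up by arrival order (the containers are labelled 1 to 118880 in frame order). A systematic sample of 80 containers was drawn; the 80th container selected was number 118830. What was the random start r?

k = 118880/80 = 1486
r = 118830 − (80−1)×1486 = 118830 − 117394 = 1436

1436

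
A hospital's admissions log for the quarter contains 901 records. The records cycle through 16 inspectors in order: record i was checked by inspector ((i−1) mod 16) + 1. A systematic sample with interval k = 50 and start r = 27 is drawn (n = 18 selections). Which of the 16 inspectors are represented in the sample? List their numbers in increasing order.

1, 3, 5, 7, 9, 11, 13, 15

Consecutive selections differ by k = 50, so their inspector numbers differ by 50 mod 16 = 2.
gcd(50, 16) = 2, so the sample visits 16/2 = 8 distinct residues mod 16.
Start 27 is inspector 11; the inspectors hit are 1, 3, 5, 7, 9, 11, 13, 15.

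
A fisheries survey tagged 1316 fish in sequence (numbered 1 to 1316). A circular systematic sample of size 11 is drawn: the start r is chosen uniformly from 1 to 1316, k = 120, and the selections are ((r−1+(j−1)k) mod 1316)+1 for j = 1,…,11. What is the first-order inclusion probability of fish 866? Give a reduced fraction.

11/1316

For each position j, as r ranges over 1…1316 the j-th selection hits every fish exactly once, so fish 866 is selected for exactly 11 of the 1316 starts.
Inclusion probability = 11/1316.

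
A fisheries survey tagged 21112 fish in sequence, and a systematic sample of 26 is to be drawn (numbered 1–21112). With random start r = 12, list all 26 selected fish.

k = N/n = 21112/26 = 812
fish 1: 12
fish 2: 12 + 812 = 824
fish 3: 824 + 812 = 1636
fish 4: 1636 + 812 = 2448
fish 5: 2448 + 812 = 3260
fish 6: 3260 + 812 = 4072
fish 7: 4072 + 812 = 4884
fish 8: 4884 + 812 = 5696
fish 9: 5696 + 812 = 6508
fish 10: 6508 + 812 = 7320
fish 11: 7320 + 812 = 8132
fish 12: 8132 + 812 = 8944
fish 13: 8944 + 812 = 9756
fish 14: 9756 + 812 = 10568
fish 15: 10568 + 812 = 11380
fish 16: 11380 + 812 = 12192
fish 17: 12192 + 812 = 13004
fish 18: 13004 + 812 = 13816
fish 19: 13816 + 812 = 14628
fish 20: 14628 + 812 = 15440
fish 21: 15440 + 812 = 16252
fish 22: 16252 + 812 = 17064
fish 23: 17064 + 812 = 17876
fish 24: 17876 + 812 = 18688
fish 25: 18688 + 812 = 19500
fish 26: 19500 + 812 = 20312

12, 824, 1636, 2448, 3260, 4072, 4884, 5696, 6508, 7320, 8132, 8944, 9756, 10568, 11380, 12192, 13004, 13816, 14628, 15440, 16252, 17064, 17876, 18688, 19500, 20312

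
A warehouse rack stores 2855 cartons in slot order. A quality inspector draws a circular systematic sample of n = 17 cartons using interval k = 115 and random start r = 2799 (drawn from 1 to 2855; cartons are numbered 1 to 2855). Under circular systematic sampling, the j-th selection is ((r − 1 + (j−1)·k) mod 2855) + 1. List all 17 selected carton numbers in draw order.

Selection 1: 2799
Selection 2: 2799 + 115 = 2914 → 2914 − 2855 = 59
Selection 3: 59 + 115 = 174
Selection 4: 174 + 115 = 289
Selection 5: 289 + 115 = 404
Selection 6: 404 + 115 = 519
Selection 7: 519 + 115 = 634
Selection 8: 634 + 115 = 749
Selection 9: 749 + 115 = 864
Selection 10: 864 + 115 = 979
Selection 11: 979 + 115 = 1094
Selection 12: 1094 + 115 = 1209
Selection 13: 1209 + 115 = 1324
Selection 14: 1324 + 115 = 1439
Selection 15: 1439 + 115 = 1554
Selection 16: 1554 + 115 = 1669
Selection 17: 1669 + 115 = 1784

2799, 59, 174, 289, 404, 519, 634, 749, 864, 979, 1094, 1209, 1324, 1439, 1554, 1669, 1784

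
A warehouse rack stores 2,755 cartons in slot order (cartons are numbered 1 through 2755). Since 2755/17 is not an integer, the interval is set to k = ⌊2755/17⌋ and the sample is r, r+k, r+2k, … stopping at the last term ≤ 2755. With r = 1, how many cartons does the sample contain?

k = ⌊2755/17⌋ = 162
Achieved size = ⌊(2755 − 1)/162⌋ + 1 = ⌊2754/162⌋ + 1 = 17 + 1 = 18
(last selection: 1 + 17×162 = 2755 ≤ 2755; next would be 2917 > 2755)

18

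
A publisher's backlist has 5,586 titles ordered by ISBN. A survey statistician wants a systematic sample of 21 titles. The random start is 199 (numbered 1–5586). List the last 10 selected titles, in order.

k = N/n = 5586/21 = 266
12th selection = 199 + 11×266 = 3125
13th: 3125 + 266 = 3391
14th: 3391 + 266 = 3657
15th: 3657 + 266 = 3923
16th: 3923 + 266 = 4189
17th: 4189 + 266 = 4455
18th: 4455 + 266 = 4721
19th: 4721 + 266 = 4987
20th: 4987 + 266 = 5253
21st: 5253 + 266 = 5519

3125, 3391, 3657, 3923, 4189, 4455, 4721, 4987, 5253, 5519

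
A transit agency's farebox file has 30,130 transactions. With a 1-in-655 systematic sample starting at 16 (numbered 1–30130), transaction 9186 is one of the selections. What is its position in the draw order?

k = 655
position = (9186 − 16)/655 + 1 = 9170/655 + 1 = 14 + 1 = 15

15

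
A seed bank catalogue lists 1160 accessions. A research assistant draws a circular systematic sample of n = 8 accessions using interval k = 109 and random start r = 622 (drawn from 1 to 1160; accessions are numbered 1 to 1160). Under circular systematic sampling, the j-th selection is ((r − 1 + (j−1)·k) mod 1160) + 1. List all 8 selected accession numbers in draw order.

Selection 1: 622
Selection 2: 622 + 109 = 731
Selection 3: 731 + 109 = 840
Selection 4: 840 + 109 = 949
Selection 5: 949 + 109 = 1058
Selection 6: 1058 + 109 = 1167 → 1167 − 1160 = 7
Selection 7: 7 + 109 = 116
Selection 8: 116 + 109 = 225

622, 731, 840, 949, 1058, 7, 116, 225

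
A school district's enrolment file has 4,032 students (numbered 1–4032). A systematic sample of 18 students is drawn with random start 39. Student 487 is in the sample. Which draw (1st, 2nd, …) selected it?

3

k = 4032/18 = 224
position = (487 − 39)/224 + 1 = 448/224 + 1 = 2 + 1 = 3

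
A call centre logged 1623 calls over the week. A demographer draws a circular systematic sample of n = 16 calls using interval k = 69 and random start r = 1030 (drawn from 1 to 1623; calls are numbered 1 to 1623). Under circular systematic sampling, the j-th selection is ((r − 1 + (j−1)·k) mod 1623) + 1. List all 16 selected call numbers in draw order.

1030, 1099, 1168, 1237, 1306, 1375, 1444, 1513, 1582, 28, 97, 166, 235, 304, 373, 442

Selection 1: 1030
Selection 2: 1030 + 69 = 1099
Selection 3: 1099 + 69 = 1168
Selection 4: 1168 + 69 = 1237
Selection 5: 1237 + 69 = 1306
Selection 6: 1306 + 69 = 1375
Selection 7: 1375 + 69 = 1444
Selection 8: 1444 + 69 = 1513
Selection 9: 1513 + 69 = 1582
Selection 10: 1582 + 69 = 1651 → 1651 − 1623 = 28
Selection 11: 28 + 69 = 97
Selection 12: 97 + 69 = 166
Selection 13: 166 + 69 = 235
Selection 14: 235 + 69 = 304
Selection 15: 304 + 69 = 373
Selection 16: 373 + 69 = 442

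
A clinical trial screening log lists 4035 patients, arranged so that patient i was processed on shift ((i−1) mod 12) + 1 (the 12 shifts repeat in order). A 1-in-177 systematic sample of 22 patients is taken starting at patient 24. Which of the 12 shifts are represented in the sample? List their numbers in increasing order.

Consecutive selections differ by k = 177, so their shift numbers differ by 177 mod 12 = 9.
gcd(177, 12) = 3, so the sample visits 12/3 = 4 distinct residues mod 12.
Start 24 is shift 12; the shifts hit are 3, 6, 9, 12.

3, 6, 9, 12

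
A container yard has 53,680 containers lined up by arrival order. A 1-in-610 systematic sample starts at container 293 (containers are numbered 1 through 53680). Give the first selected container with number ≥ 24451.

24693

k = 610
Steps past start: ⌈(24451 − 293)/610⌉ = ⌈24158/610⌉ = 40
Selected container: 293 + 40×610 = 24693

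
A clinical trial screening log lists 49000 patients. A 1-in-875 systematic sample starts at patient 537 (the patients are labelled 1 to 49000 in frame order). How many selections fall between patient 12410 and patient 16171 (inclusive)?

4

k = 875
First selection ≥ 12410: 537 + ⌈(12410−537)/875⌉·875 = 537 + 14×875 = 12787
Last selection ≤ 16171: 537 + ⌊(16171−537)/875⌋·875 = 537 + 17×875 = 15412
Count = 17 − 14 + 1 = 4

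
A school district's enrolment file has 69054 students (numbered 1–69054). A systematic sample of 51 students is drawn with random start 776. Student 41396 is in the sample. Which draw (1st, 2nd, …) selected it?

31

k = 69054/51 = 1354
position = (41396 − 776)/1354 + 1 = 40620/1354 + 1 = 30 + 1 = 31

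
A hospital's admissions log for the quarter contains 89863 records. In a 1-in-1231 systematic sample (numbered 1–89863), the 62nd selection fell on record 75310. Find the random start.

k = 1231
r = 75310 − (62−1)×1231 = 75310 − 75091 = 219

219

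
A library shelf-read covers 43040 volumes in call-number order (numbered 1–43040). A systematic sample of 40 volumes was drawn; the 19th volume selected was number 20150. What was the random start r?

782

k = 43040/40 = 1076
r = 20150 − (19−1)×1076 = 20150 − 19368 = 782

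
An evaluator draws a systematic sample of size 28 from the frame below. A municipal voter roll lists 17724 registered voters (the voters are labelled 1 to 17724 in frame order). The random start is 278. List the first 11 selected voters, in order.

278, 911, 1544, 2177, 2810, 3443, 4076, 4709, 5342, 5975, 6608

k = N/n = 17724/28 = 633
voter 1: 278
voter 2: 278 + 633 = 911
voter 3: 911 + 633 = 1544
voter 4: 1544 + 633 = 2177
voter 5: 2177 + 633 = 2810
voter 6: 2810 + 633 = 3443
voter 7: 3443 + 633 = 4076
voter 8: 4076 + 633 = 4709
voter 9: 4709 + 633 = 5342
voter 10: 5342 + 633 = 5975
voter 11: 5975 + 633 = 6608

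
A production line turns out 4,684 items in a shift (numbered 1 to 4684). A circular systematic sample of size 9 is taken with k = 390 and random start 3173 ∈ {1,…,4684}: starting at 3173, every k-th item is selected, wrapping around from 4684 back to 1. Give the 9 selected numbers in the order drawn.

Selection 1: 3173
Selection 2: 3173 + 390 = 3563
Selection 3: 3563 + 390 = 3953
Selection 4: 3953 + 390 = 4343
Selection 5: 4343 + 390 = 4733 → 4733 − 4684 = 49
Selection 6: 49 + 390 = 439
Selection 7: 439 + 390 = 829
Selection 8: 829 + 390 = 1219
Selection 9: 1219 + 390 = 1609

3173, 3563, 3953, 4343, 49, 439, 829, 1219, 1609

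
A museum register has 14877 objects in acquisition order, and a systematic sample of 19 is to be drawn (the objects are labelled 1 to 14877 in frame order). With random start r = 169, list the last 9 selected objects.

k = N/n = 14877/19 = 783
11th selection = 169 + 10×783 = 7999
12th: 7999 + 783 = 8782
13th: 8782 + 783 = 9565
14th: 9565 + 783 = 10348
15th: 10348 + 783 = 11131
16th: 11131 + 783 = 11914
17th: 11914 + 783 = 12697
18th: 12697 + 783 = 13480
19th: 13480 + 783 = 14263

7999, 8782, 9565, 10348, 11131, 11914, 12697, 13480, 14263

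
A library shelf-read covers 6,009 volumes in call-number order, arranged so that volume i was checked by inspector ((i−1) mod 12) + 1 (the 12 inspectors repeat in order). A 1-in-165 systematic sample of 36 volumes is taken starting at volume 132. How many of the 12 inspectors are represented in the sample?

4

Consecutive selections differ by k = 165, so their inspector numbers differ by 165 mod 12 = 9.
gcd(165, 12) = 3, so the sample visits 12/3 = 4 distinct residues mod 12.
Start 132 is inspector 12; the inspectors hit are 3, 6, 9, 12.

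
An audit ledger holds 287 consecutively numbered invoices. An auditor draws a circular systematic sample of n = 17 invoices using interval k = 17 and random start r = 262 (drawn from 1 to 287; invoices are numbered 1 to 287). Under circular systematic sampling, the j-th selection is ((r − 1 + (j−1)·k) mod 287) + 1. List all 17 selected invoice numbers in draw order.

262, 279, 9, 26, 43, 60, 77, 94, 111, 128, 145, 162, 179, 196, 213, 230, 247

Selection 1: 262
Selection 2: 262 + 17 = 279
Selection 3: 279 + 17 = 296 → 296 − 287 = 9
Selection 4: 9 + 17 = 26
Selection 5: 26 + 17 = 43
Selection 6: 43 + 17 = 60
Selection 7: 60 + 17 = 77
Selection 8: 77 + 17 = 94
Selection 9: 94 + 17 = 111
Selection 10: 111 + 17 = 128
Selection 11: 128 + 17 = 145
Selection 12: 145 + 17 = 162
Selection 13: 162 + 17 = 179
Selection 14: 179 + 17 = 196
Selection 15: 196 + 17 = 213
Selection 16: 213 + 17 = 230
Selection 17: 230 + 17 = 247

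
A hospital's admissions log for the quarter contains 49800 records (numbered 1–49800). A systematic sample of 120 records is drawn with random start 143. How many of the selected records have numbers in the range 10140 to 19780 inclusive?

23

k = 49800/120 = 415
First selection ≥ 10140: 143 + ⌈(10140−143)/415⌉·415 = 143 + 25×415 = 10518
Last selection ≤ 19780: 143 + ⌊(19780−143)/415⌋·415 = 143 + 47×415 = 19648
Count = 47 − 25 + 1 = 23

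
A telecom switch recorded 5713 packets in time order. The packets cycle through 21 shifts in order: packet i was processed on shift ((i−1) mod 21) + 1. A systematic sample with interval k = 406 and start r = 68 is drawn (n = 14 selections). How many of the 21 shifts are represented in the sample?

Consecutive selections differ by k = 406, so their shift numbers differ by 406 mod 21 = 7.
gcd(406, 21) = 7, so the sample visits 21/7 = 3 distinct residues mod 21.
Start 68 is shift 5; the shifts hit are 5, 12, 19.

3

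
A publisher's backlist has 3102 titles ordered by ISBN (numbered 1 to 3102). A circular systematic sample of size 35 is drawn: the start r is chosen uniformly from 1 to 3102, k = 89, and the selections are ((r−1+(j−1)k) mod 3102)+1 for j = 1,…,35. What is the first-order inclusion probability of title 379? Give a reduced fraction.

For each position j, as r ranges over 1…3102 the j-th selection hits every title exactly once, so title 379 is selected for exactly 35 of the 3102 starts.
Inclusion probability = 35/3102.

35/3102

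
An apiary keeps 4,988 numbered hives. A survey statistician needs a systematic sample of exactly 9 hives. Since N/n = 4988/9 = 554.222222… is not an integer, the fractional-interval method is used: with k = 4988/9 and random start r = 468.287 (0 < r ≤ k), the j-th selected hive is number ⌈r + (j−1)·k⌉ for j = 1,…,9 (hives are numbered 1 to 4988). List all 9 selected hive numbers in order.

469, 1023, 1577, 2131, 2686, 3240, 3794, 4348, 4903

j=1: r + 0k = 468.287 → ⌈·⌉ = 469
j=2: r + 1k = 1022.509222… → ⌈·⌉ = 1023
j=3: r + 2k = 1576.731444… → ⌈·⌉ = 1577
j=4: r + 3k = 2130.953666… → ⌈·⌉ = 2131
j=5: r + 4k = 2685.175888… → ⌈·⌉ = 2686
j=6: r + 5k = 3239.398111… → ⌈·⌉ = 3240
j=7: r + 6k = 3793.620333… → ⌈·⌉ = 3794
j=8: r + 7k = 4347.842555… → ⌈·⌉ = 4348
j=9: r + 8k = 4902.064777… → ⌈·⌉ = 4903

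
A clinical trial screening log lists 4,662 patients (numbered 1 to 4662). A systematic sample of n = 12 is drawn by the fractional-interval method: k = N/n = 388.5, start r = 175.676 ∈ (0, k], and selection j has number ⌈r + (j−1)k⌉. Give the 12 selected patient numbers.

176, 565, 953, 1342, 1730, 2119, 2507, 2896, 3284, 3673, 4061, 4450

j=1: r + 0k = 175.676 → ⌈·⌉ = 176
j=2: r + 1k = 564.176 → ⌈·⌉ = 565
j=3: r + 2k = 952.676 → ⌈·⌉ = 953
j=4: r + 3k = 1341.176 → ⌈·⌉ = 1342
j=5: r + 4k = 1729.676 → ⌈·⌉ = 1730
j=6: r + 5k = 2118.176 → ⌈·⌉ = 2119
j=7: r + 6k = 2506.676 → ⌈·⌉ = 2507
j=8: r + 7k = 2895.176 → ⌈·⌉ = 2896
j=9: r + 8k = 3283.676 → ⌈·⌉ = 3284
j=10: r + 9k = 3672.176 → ⌈·⌉ = 3673
j=11: r + 10k = 4060.676 → ⌈·⌉ = 4061
j=12: r + 11k = 4449.176 → ⌈·⌉ = 4450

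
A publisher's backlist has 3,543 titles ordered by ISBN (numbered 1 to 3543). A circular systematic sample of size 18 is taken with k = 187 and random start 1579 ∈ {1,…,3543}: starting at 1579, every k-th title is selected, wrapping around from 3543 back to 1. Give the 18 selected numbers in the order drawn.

Selection 1: 1579
Selection 2: 1579 + 187 = 1766
Selection 3: 1766 + 187 = 1953
Selection 4: 1953 + 187 = 2140
Selection 5: 2140 + 187 = 2327
Selection 6: 2327 + 187 = 2514
Selection 7: 2514 + 187 = 2701
Selection 8: 2701 + 187 = 2888
Selection 9: 2888 + 187 = 3075
Selection 10: 3075 + 187 = 3262
Selection 11: 3262 + 187 = 3449
Selection 12: 3449 + 187 = 3636 → 3636 − 3543 = 93
Selection 13: 93 + 187 = 280
Selection 14: 280 + 187 = 467
Selection 15: 467 + 187 = 654
Selection 16: 654 + 187 = 841
Selection 17: 841 + 187 = 1028
Selection 18: 1028 + 187 = 1215

1579, 1766, 1953, 2140, 2327, 2514, 2701, 2888, 3075, 3262, 3449, 93, 280, 467, 654, 841, 1028, 1215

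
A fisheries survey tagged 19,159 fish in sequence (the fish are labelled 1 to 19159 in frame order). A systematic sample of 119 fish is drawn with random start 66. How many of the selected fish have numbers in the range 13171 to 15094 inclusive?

k = 19159/119 = 161
First selection ≥ 13171: 66 + ⌈(13171−66)/161⌉·161 = 66 + 82×161 = 13268
Last selection ≤ 15094: 66 + ⌊(15094−66)/161⌋·161 = 66 + 93×161 = 15039
Count = 93 − 82 + 1 = 12

12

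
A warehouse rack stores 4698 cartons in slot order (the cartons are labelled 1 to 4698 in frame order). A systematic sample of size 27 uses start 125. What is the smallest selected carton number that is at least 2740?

k = 4698/27 = 174
Steps past start: ⌈(2740 − 125)/174⌉ = ⌈2615/174⌉ = 16
Selected carton: 125 + 16×174 = 2909

2909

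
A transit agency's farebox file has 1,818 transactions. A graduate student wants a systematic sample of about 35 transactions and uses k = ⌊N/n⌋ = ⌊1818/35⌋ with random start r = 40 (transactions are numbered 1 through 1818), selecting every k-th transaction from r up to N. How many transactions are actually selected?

35

k = ⌊1818/35⌋ = 51
Achieved size = ⌊(1818 − 40)/51⌋ + 1 = ⌊1778/51⌋ + 1 = 34 + 1 = 35
(last selection: 40 + 34×51 = 1774 ≤ 1818; next would be 1825 > 1818)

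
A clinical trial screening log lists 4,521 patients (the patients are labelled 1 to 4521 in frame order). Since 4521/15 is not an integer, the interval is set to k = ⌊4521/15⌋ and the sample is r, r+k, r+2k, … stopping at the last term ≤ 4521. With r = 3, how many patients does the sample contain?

16

k = ⌊4521/15⌋ = 301
Achieved size = ⌊(4521 − 3)/301⌋ + 1 = ⌊4518/301⌋ + 1 = 15 + 1 = 16
(last selection: 3 + 15×301 = 4518 ≤ 4521; next would be 4819 > 4521)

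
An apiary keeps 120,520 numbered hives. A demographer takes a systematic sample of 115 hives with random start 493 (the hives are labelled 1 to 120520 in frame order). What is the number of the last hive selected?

119965

k = 120520/115 = 1048
115th selection = r + (115−1)·k = 493 + 114×1048 = 493 + 119472 = 119965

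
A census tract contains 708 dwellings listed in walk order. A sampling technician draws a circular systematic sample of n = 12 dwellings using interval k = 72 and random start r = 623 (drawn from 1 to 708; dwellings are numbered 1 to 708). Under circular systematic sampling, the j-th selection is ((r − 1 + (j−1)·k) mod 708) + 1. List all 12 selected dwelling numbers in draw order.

Selection 1: 623
Selection 2: 623 + 72 = 695
Selection 3: 695 + 72 = 767 → 767 − 708 = 59
Selection 4: 59 + 72 = 131
Selection 5: 131 + 72 = 203
Selection 6: 203 + 72 = 275
Selection 7: 275 + 72 = 347
Selection 8: 347 + 72 = 419
Selection 9: 419 + 72 = 491
Selection 10: 491 + 72 = 563
Selection 11: 563 + 72 = 635
Selection 12: 635 + 72 = 707

623, 695, 59, 131, 203, 275, 347, 419, 491, 563, 635, 707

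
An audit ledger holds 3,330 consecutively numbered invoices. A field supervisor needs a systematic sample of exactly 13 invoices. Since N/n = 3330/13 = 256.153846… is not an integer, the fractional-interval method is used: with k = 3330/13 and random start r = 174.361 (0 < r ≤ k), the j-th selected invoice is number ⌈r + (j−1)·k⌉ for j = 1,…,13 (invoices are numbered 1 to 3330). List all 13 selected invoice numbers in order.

175, 431, 687, 943, 1199, 1456, 1712, 1968, 2224, 2480, 2736, 2993, 3249

j=1: r + 0k = 174.361 → ⌈·⌉ = 175
j=2: r + 1k = 430.514846… → ⌈·⌉ = 431
j=3: r + 2k = 686.668692… → ⌈·⌉ = 687
j=4: r + 3k = 942.822538… → ⌈·⌉ = 943
j=5: r + 4k = 1198.976384… → ⌈·⌉ = 1199
j=6: r + 5k = 1455.130230… → ⌈·⌉ = 1456
j=7: r + 6k = 1711.284076… → ⌈·⌉ = 1712
j=8: r + 7k = 1967.437923… → ⌈·⌉ = 1968
j=9: r + 8k = 2223.591769… → ⌈·⌉ = 2224
j=10: r + 9k = 2479.745615… → ⌈·⌉ = 2480
j=11: r + 10k = 2735.899461… → ⌈·⌉ = 2736
j=12: r + 11k = 2992.053307… → ⌈·⌉ = 2993
j=13: r + 12k = 3248.207153… → ⌈·⌉ = 3249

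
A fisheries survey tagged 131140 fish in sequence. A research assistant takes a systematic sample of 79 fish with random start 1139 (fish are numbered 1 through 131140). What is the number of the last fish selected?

k = 131140/79 = 1660
79th selection = r + (79−1)·k = 1139 + 78×1660 = 1139 + 129480 = 130619

130619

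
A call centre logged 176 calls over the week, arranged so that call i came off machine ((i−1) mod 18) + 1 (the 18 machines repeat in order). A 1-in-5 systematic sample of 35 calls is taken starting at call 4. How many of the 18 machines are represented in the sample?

Consecutive selections differ by k = 5, so their machine numbers differ by 5 mod 18 = 5.
gcd(5, 18) = 1, so the sample visits 18/1 = 18 distinct residues mod 18.
Start 4 is machine 4; the machines hit are 1, 2, 3, 4, 5, 6, 7, 8, 9, 10, 11, 12, 13, 14, 15, 16, 17, 18.

18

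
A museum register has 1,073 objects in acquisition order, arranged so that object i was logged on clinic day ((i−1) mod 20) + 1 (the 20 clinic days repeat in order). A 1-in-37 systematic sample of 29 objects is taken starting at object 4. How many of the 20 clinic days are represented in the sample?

Consecutive selections differ by k = 37, so their clinic day numbers differ by 37 mod 20 = 17.
gcd(37, 20) = 1, so the sample visits 20/1 = 20 distinct residues mod 20.
Start 4 is clinic day 4; the clinic days hit are 1, 2, 3, 4, 5, 6, 7, 8, 9, 10, 11, 12, 13, 14, 15, 16, 17, 18, 19, 20.

20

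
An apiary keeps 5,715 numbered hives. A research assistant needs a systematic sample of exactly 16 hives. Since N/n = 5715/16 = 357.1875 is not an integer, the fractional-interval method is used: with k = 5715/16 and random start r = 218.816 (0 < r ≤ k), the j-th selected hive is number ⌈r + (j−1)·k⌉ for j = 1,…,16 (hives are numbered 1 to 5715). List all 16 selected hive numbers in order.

j=1: r + 0k = 218.816 → ⌈·⌉ = 219
j=2: r + 1k = 576.0035 → ⌈·⌉ = 577
j=3: r + 2k = 933.191 → ⌈·⌉ = 934
j=4: r + 3k = 1290.3785 → ⌈·⌉ = 1291
j=5: r + 4k = 1647.566 → ⌈·⌉ = 1648
j=6: r + 5k = 2004.7535 → ⌈·⌉ = 2005
j=7: r + 6k = 2361.941 → ⌈·⌉ = 2362
j=8: r + 7k = 2719.1285 → ⌈·⌉ = 2720
j=9: r + 8k = 3076.316 → ⌈·⌉ = 3077
j=10: r + 9k = 3433.5035 → ⌈·⌉ = 3434
j=11: r + 10k = 3790.691 → ⌈·⌉ = 3791
j=12: r + 11k = 4147.8785 → ⌈·⌉ = 4148
j=13: r + 12k = 4505.066 → ⌈·⌉ = 4506
j=14: r + 13k = 4862.2535 → ⌈·⌉ = 4863
j=15: r + 14k = 5219.441 → ⌈·⌉ = 5220
j=16: r + 15k = 5576.6285 → ⌈·⌉ = 5577

219, 577, 934, 1291, 1648, 2005, 2362, 2720, 3077, 3434, 3791, 4148, 4506, 4863, 5220, 5577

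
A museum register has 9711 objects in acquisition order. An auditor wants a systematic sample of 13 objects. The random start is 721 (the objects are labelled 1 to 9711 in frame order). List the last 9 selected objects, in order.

k = N/n = 9711/13 = 747
5th selection = 721 + 4×747 = 3709
6th: 3709 + 747 = 4456
7th: 4456 + 747 = 5203
8th: 5203 + 747 = 5950
9th: 5950 + 747 = 6697
10th: 6697 + 747 = 7444
11th: 7444 + 747 = 8191
12th: 8191 + 747 = 8938
13th: 8938 + 747 = 9685

3709, 4456, 5203, 5950, 6697, 7444, 8191, 8938, 9685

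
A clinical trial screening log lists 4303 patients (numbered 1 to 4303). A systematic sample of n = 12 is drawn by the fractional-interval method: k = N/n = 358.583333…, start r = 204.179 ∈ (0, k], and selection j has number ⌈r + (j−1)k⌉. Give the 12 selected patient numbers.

j=1: r + 0k = 204.179 → ⌈·⌉ = 205
j=2: r + 1k = 562.762333… → ⌈·⌉ = 563
j=3: r + 2k = 921.345666… → ⌈·⌉ = 922
j=4: r + 3k = 1279.929 → ⌈·⌉ = 1280
j=5: r + 4k = 1638.512333… → ⌈·⌉ = 1639
j=6: r + 5k = 1997.095666… → ⌈·⌉ = 1998
j=7: r + 6k = 2355.679 → ⌈·⌉ = 2356
j=8: r + 7k = 2714.262333… → ⌈·⌉ = 2715
j=9: r + 8k = 3072.845666… → ⌈·⌉ = 3073
j=10: r + 9k = 3431.429 → ⌈·⌉ = 3432
j=11: r + 10k = 3790.012333… → ⌈·⌉ = 3791
j=12: r + 11k = 4148.595666… → ⌈·⌉ = 4149

205, 563, 922, 1280, 1639, 1998, 2356, 2715, 3073, 3432, 3791, 4149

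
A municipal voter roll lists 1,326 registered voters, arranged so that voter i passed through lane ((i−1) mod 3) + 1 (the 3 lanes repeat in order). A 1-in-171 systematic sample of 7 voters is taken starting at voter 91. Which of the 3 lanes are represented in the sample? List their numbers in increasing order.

1

Consecutive selections differ by k = 171, so their lane numbers differ by 171 mod 3 = 0.
gcd(171, 3) = 3, so the sample visits 3/3 = 1 distinct residues mod 3.
Start 91 is lane 1; the lanes hit are 1.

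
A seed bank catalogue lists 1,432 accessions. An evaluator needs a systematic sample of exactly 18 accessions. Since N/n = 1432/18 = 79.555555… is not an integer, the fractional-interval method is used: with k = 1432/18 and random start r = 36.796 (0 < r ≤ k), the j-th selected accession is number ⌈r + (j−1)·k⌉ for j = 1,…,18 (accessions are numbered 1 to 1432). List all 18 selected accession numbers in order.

j=1: r + 0k = 36.796 → ⌈·⌉ = 37
j=2: r + 1k = 116.351555… → ⌈·⌉ = 117
j=3: r + 2k = 195.907111… → ⌈·⌉ = 196
j=4: r + 3k = 275.462666… → ⌈·⌉ = 276
j=5: r + 4k = 355.018222… → ⌈·⌉ = 356
j=6: r + 5k = 434.573777… → ⌈·⌉ = 435
j=7: r + 6k = 514.129333… → ⌈·⌉ = 515
j=8: r + 7k = 593.684888… → ⌈·⌉ = 594
j=9: r + 8k = 673.240444… → ⌈·⌉ = 674
j=10: r + 9k = 752.796 → ⌈·⌉ = 753
j=11: r + 10k = 832.351555… → ⌈·⌉ = 833
j=12: r + 11k = 911.907111… → ⌈·⌉ = 912
j=13: r + 12k = 991.462666… → ⌈·⌉ = 992
j=14: r + 13k = 1071.018222… → ⌈·⌉ = 1072
j=15: r + 14k = 1150.573777… → ⌈·⌉ = 1151
j=16: r + 15k = 1230.129333… → ⌈·⌉ = 1231
j=17: r + 16k = 1309.684888… → ⌈·⌉ = 1310
j=18: r + 17k = 1389.240444… → ⌈·⌉ = 1390

37, 117, 196, 276, 356, 435, 515, 594, 674, 753, 833, 912, 992, 1072, 1151, 1231, 1310, 1390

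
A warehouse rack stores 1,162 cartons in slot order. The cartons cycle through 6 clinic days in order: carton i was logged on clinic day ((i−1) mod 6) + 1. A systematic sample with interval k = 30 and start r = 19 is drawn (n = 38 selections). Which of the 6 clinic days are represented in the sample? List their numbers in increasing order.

Consecutive selections differ by k = 30, so their clinic day numbers differ by 30 mod 6 = 0.
gcd(30, 6) = 6, so the sample visits 6/6 = 1 distinct residues mod 6.
Start 19 is clinic day 1; the clinic days hit are 1.

1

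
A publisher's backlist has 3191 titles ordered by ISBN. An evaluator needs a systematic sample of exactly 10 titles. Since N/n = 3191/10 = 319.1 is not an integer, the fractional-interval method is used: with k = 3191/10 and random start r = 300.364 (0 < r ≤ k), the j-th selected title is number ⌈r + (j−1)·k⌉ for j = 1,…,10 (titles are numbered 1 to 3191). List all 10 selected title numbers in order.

301, 620, 939, 1258, 1577, 1896, 2215, 2535, 2854, 3173

j=1: r + 0k = 300.364 → ⌈·⌉ = 301
j=2: r + 1k = 619.464 → ⌈·⌉ = 620
j=3: r + 2k = 938.564 → ⌈·⌉ = 939
j=4: r + 3k = 1257.664 → ⌈·⌉ = 1258
j=5: r + 4k = 1576.764 → ⌈·⌉ = 1577
j=6: r + 5k = 1895.864 → ⌈·⌉ = 1896
j=7: r + 6k = 2214.964 → ⌈·⌉ = 2215
j=8: r + 7k = 2534.064 → ⌈·⌉ = 2535
j=9: r + 8k = 2853.164 → ⌈·⌉ = 2854
j=10: r + 9k = 3172.264 → ⌈·⌉ = 3173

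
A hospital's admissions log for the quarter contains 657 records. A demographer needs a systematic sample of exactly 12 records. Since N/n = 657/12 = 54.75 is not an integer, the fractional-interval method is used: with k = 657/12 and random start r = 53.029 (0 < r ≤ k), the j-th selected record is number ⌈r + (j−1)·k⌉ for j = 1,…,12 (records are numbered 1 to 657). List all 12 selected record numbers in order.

j=1: r + 0k = 53.029 → ⌈·⌉ = 54
j=2: r + 1k = 107.779 → ⌈·⌉ = 108
j=3: r + 2k = 162.529 → ⌈·⌉ = 163
j=4: r + 3k = 217.279 → ⌈·⌉ = 218
j=5: r + 4k = 272.029 → ⌈·⌉ = 273
j=6: r + 5k = 326.779 → ⌈·⌉ = 327
j=7: r + 6k = 381.529 → ⌈·⌉ = 382
j=8: r + 7k = 436.279 → ⌈·⌉ = 437
j=9: r + 8k = 491.029 → ⌈·⌉ = 492
j=10: r + 9k = 545.779 → ⌈·⌉ = 546
j=11: r + 10k = 600.529 → ⌈·⌉ = 601
j=12: r + 11k = 655.279 → ⌈·⌉ = 656

54, 108, 163, 218, 273, 327, 382, 437, 492, 546, 601, 656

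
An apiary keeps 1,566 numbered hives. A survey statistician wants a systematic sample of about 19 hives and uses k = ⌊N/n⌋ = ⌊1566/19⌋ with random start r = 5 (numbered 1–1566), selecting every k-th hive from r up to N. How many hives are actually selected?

20

k = ⌊1566/19⌋ = 82
Achieved size = ⌊(1566 − 5)/82⌋ + 1 = ⌊1561/82⌋ + 1 = 19 + 1 = 20
(last selection: 5 + 19×82 = 1563 ≤ 1566; next would be 1645 > 1566)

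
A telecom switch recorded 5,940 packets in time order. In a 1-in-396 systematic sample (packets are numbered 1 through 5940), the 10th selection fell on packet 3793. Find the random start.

229

k = 396
r = 3793 − (10−1)×396 = 3793 − 3564 = 229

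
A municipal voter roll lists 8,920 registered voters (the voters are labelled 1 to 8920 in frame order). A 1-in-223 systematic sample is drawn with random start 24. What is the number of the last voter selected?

8721

k = 223
40th selection = r + (40−1)·k = 24 + 39×223 = 24 + 8697 = 8721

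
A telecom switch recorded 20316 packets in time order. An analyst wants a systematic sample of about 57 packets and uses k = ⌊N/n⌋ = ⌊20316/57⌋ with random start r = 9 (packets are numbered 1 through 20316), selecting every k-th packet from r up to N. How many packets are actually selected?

58

k = ⌊20316/57⌋ = 356
Achieved size = ⌊(20316 − 9)/356⌋ + 1 = ⌊20307/356⌋ + 1 = 57 + 1 = 58
(last selection: 9 + 57×356 = 20301 ≤ 20316; next would be 20657 > 20316)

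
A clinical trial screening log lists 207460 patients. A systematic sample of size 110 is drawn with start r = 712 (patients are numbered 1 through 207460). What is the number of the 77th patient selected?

144048

k = 207460/110 = 1886
77th selection = r + (77−1)·k = 712 + 76×1886 = 712 + 143336 = 144048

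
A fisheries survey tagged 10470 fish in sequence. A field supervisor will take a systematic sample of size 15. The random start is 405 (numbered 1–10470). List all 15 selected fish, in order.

k = N/n = 10470/15 = 698
fish 1: 405
fish 2: 405 + 698 = 1103
fish 3: 1103 + 698 = 1801
fish 4: 1801 + 698 = 2499
fish 5: 2499 + 698 = 3197
fish 6: 3197 + 698 = 3895
fish 7: 3895 + 698 = 4593
fish 8: 4593 + 698 = 5291
fish 9: 5291 + 698 = 5989
fish 10: 5989 + 698 = 6687
fish 11: 6687 + 698 = 7385
fish 12: 7385 + 698 = 8083
fish 13: 8083 + 698 = 8781
fish 14: 8781 + 698 = 9479
fish 15: 9479 + 698 = 10177

405, 1103, 1801, 2499, 3197, 3895, 4593, 5291, 5989, 6687, 7385, 8083, 8781, 9479, 10177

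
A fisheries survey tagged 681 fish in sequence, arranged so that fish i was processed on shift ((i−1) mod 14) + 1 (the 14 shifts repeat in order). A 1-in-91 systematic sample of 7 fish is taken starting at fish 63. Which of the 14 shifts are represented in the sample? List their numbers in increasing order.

Consecutive selections differ by k = 91, so their shift numbers differ by 91 mod 14 = 7.
gcd(91, 14) = 7, so the sample visits 14/7 = 2 distinct residues mod 14.
Start 63 is shift 7; the shifts hit are 7, 14.

7, 14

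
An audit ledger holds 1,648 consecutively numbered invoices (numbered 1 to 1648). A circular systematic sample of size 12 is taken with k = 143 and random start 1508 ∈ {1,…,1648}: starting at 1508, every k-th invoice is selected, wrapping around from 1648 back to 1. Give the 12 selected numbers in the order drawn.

1508, 3, 146, 289, 432, 575, 718, 861, 1004, 1147, 1290, 1433

Selection 1: 1508
Selection 2: 1508 + 143 = 1651 → 1651 − 1648 = 3
Selection 3: 3 + 143 = 146
Selection 4: 146 + 143 = 289
Selection 5: 289 + 143 = 432
Selection 6: 432 + 143 = 575
Selection 7: 575 + 143 = 718
Selection 8: 718 + 143 = 861
Selection 9: 861 + 143 = 1004
Selection 10: 1004 + 143 = 1147
Selection 11: 1147 + 143 = 1290
Selection 12: 1290 + 143 = 1433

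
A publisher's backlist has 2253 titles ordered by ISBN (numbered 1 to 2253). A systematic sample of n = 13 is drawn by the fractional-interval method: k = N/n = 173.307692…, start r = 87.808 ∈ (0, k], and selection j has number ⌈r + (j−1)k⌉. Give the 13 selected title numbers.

j=1: r + 0k = 87.808 → ⌈·⌉ = 88
j=2: r + 1k = 261.115692… → ⌈·⌉ = 262
j=3: r + 2k = 434.423384… → ⌈·⌉ = 435
j=4: r + 3k = 607.731076… → ⌈·⌉ = 608
j=5: r + 4k = 781.038769… → ⌈·⌉ = 782
j=6: r + 5k = 954.346461… → ⌈·⌉ = 955
j=7: r + 6k = 1127.654153… → ⌈·⌉ = 1128
j=8: r + 7k = 1300.961846… → ⌈·⌉ = 1301
j=9: r + 8k = 1474.269538… → ⌈·⌉ = 1475
j=10: r + 9k = 1647.577230… → ⌈·⌉ = 1648
j=11: r + 10k = 1820.884923… → ⌈·⌉ = 1821
j=12: r + 11k = 1994.192615… → ⌈·⌉ = 1995
j=13: r + 12k = 2167.500307… → ⌈·⌉ = 2168

88, 262, 435, 608, 782, 955, 1128, 1301, 1475, 1648, 1821, 1995, 2168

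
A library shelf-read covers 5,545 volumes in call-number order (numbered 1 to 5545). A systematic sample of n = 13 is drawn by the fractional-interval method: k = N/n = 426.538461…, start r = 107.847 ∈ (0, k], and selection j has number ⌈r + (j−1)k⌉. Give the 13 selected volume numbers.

j=1: r + 0k = 107.847 → ⌈·⌉ = 108
j=2: r + 1k = 534.385461… → ⌈·⌉ = 535
j=3: r + 2k = 960.923923… → ⌈·⌉ = 961
j=4: r + 3k = 1387.462384… → ⌈·⌉ = 1388
j=5: r + 4k = 1814.000846… → ⌈·⌉ = 1815
j=6: r + 5k = 2240.539307… → ⌈·⌉ = 2241
j=7: r + 6k = 2667.077769… → ⌈·⌉ = 2668
j=8: r + 7k = 3093.616230… → ⌈·⌉ = 3094
j=9: r + 8k = 3520.154692… → ⌈·⌉ = 3521
j=10: r + 9k = 3946.693153… → ⌈·⌉ = 3947
j=11: r + 10k = 4373.231615… → ⌈·⌉ = 4374
j=12: r + 11k = 4799.770076… → ⌈·⌉ = 4800
j=13: r + 12k = 5226.308538… → ⌈·⌉ = 5227

108, 535, 961, 1388, 1815, 2241, 2668, 3094, 3521, 3947, 4374, 4800, 5227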